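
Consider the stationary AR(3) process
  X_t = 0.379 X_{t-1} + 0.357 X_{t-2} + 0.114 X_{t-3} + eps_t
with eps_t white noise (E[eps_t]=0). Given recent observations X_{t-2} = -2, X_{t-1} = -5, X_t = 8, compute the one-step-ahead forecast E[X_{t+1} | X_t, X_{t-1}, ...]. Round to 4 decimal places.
E[X_{t+1} \mid \mathcal F_t] = 1.0190

For an AR(p) model X_t = c + sum_i phi_i X_{t-i} + eps_t, the
one-step-ahead conditional mean is
  E[X_{t+1} | X_t, ...] = c + sum_i phi_i X_{t+1-i}.
Substitute known values:
  E[X_{t+1} | ...] = (0.379) * (8) + (0.357) * (-5) + (0.114) * (-2)
                   = 1.0190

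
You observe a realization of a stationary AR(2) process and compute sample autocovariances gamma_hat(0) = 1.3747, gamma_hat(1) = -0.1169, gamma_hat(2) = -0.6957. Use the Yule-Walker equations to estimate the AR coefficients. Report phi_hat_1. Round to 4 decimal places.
\hat\phi_{1} = -0.1290

The Yule-Walker equations for an AR(p) process read, in matrix form,
  Gamma_p phi = r_p,   with   (Gamma_p)_{ij} = gamma(|i - j|),
                       (r_p)_i = gamma(i),   i,j = 1..p.
Substitute the sample gammas (Toeplitz matrix and right-hand side of size 2):
  Gamma_p = [[1.3747, -0.1169], [-0.1169, 1.3747]]
  r_p     = [-0.1169, -0.6957]
Written out:
  1.3747 phi_1 - 0.1169 phi_2 = -0.1169
  -0.1169 phi_1 + 1.3747 phi_2 = -0.6957
Solve by Cramer's rule:
  det = gamma(0)^2 - gamma(1)^2 = (1.3747)^2 - (-0.1169)^2 = 1.88980009 - 0.01366561 = 1.87613448
  phi_hat_1 = [gamma(1) gamma(0) - gamma(1) gamma(2)] / det = [(-0.1169)(1.3747) - (-0.1169)(-0.6957)] / 1.87613448 = -0.24202976 / 1.87613448 = -0.129
  phi_hat_2 = [gamma(0) gamma(2) - gamma(1)^2] / det = [(1.3747)(-0.6957) - (-0.1169)^2] / 1.87613448 = -0.9700444 / 1.87613448 = -0.517
So phi_hat = [-0.1290, -0.5170].
Therefore phi_hat_1 = -0.1290.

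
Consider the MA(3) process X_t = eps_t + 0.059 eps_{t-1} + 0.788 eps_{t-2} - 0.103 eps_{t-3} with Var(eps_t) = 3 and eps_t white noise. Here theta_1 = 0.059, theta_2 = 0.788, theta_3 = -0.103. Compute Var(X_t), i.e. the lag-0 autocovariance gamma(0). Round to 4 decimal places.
\gamma(0) = 4.9051

For an MA(q) process X_t = eps_t + sum_i theta_i eps_{t-i} with
Var(eps_t) = sigma^2, the variance is
  gamma(0) = sigma^2 * (1 + sum_i theta_i^2).
  sum_i theta_i^2 = (0.059)^2 + (0.788)^2 + (-0.103)^2 = 0.003481 + 0.620944 + 0.010609 = 0.635034.
  gamma(0) = 3 * (1 + 0.635034) = 3 * 1.635034 = 4.905102, which rounds to 4.9051.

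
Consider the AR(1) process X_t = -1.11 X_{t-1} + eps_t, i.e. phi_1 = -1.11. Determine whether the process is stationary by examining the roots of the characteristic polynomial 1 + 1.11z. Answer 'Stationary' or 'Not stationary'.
\text{Not stationary}

The AR(p) characteristic polynomial is P(z) = 1 + 1.11z.
Stationarity requires all roots to lie outside the unit circle, i.e. |z| > 1 for every root.
This is linear in z: 1 + (1.11) z = 0  =>  z = -1/(1.11) = -0.900901,  |z| = 0.900901.
Moduli of all roots: 0.9009.
All moduli strictly greater than 1? No.
Verdict: Not stationary.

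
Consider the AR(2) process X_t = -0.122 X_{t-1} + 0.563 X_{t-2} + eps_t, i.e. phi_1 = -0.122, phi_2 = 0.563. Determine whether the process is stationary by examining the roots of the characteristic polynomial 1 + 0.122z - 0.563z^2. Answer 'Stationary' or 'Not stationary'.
\text{Stationary}

The AR(p) characteristic polynomial is P(z) = 1 + 0.122z - 0.563z^2.
Stationarity requires all roots to lie outside the unit circle, i.e. |z| > 1 for every root.
Set 1 + (0.122) z + (-0.563) z^2 = 0, i.e. a z^2 + b z + c = 0 with a = -0.563, b = 0.122, c = 1.
Discriminant D = b^2 - 4ac = (0.122)^2 - 4*(-0.563)*1 = 0.014884 - (-2.252) = 2.266884.
D >= 0, so the roots are real: z = (-b +/- sqrt(D)) / (2a) = (-0.122 +/- 1.505617) / (-1.126).
  z_1 = (-0.122 + 1.505617) / (-1.126) = -1.2288,   |z_1| = 1.2288.
  z_2 = (-0.122 - 1.505617) / (-1.126) = 1.4455,   |z_2| = 1.4455.
Moduli of all roots: 1.2288, 1.4455.
All moduli strictly greater than 1? Yes.
Verdict: Stationary.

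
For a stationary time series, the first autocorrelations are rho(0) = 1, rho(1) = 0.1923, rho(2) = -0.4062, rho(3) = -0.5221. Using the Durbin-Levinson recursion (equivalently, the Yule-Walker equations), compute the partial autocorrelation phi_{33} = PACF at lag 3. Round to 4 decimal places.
\phi_{33} = -0.4210

The PACF at lag k is phi_{kk}, the last component of the solution
to the Yule-Walker system G_k phi = r_k where
  (G_k)_{ij} = rho(|i - j|), (r_k)_i = rho(i), i,j = 1..k.
Equivalently, Durbin-Levinson gives phi_{kk} iteratively:
  phi_{11} = rho(1)
  phi_{kk} = [rho(k) - sum_{j=1..k-1} phi_{k-1,j} rho(k-j)]
            / [1 - sum_{j=1..k-1} phi_{k-1,j} rho(j)],
  phi_{k,j} = phi_{k-1,j} - phi_{kk} phi_{k-1,k-j},  j = 1..k-1.
Step k = 1:
  phi_11 = rho(1) = 0.1923.
Step k = 2:
  phi_22 = [rho(2) - phi_11 rho(1)] / [1 - phi_11 rho(1)] = [-0.4062 - (0.1923)(0.1923)] / [1 - (0.1923)(0.1923)]
         = -0.44317929 / 0.96302071 = -0.460197.
  Update: phi_21 = phi_11 - phi_22 phi_11 = 0.1923 - (-0.460197)(0.1923) = 0.280796.
Step k = 3:
  phi_33 = [rho(3) - phi_21 rho(2) - phi_22 rho(1)] / [1 - phi_21 rho(1) - phi_22 rho(2)]
    numerator   = -0.5221 - (0.280796)(-0.4062) - (-0.460197)(0.1923) = -0.31954482
    denominator = 1 - (0.280796)(0.1923) - (-0.460197)(-0.4062) = 0.75907091
  phi_33 = -0.31954482 / 0.75907091 = -0.421.
Therefore phi_{33} = -0.4210.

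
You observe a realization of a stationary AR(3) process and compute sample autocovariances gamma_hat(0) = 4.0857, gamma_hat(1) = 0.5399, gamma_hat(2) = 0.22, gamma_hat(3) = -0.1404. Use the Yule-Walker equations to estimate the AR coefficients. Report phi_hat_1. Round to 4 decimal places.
\hat\phi_{1} = 0.1290

The Yule-Walker equations for an AR(p) process read, in matrix form,
  Gamma_p phi = r_p,   with   (Gamma_p)_{ij} = gamma(|i - j|),
                       (r_p)_i = gamma(i),   i,j = 1..p.
Substitute the sample gammas (Toeplitz matrix and right-hand side of size 3):
  Gamma_p = [[4.0857, 0.5399, 0.22], [0.5399, 4.0857, 0.5399], [0.22, 0.5399, 4.0857]]
  r_p     = [0.5399, 0.22, -0.1404]
Written out (R1..R3):
  (R1) 4.0857 phi_1 + 0.5399 phi_2 + 0.22 phi_3 = 0.5399
  (R2) 0.5399 phi_1 + 4.0857 phi_2 + 0.5399 phi_3 = 0.22
  (R3) 0.22 phi_1 + 0.5399 phi_2 + 4.0857 phi_3 = -0.1404
Gaussian elimination:
  R2 <- R2 - (0.5399/4.0857) R1 = R2 - (0.132144) R1:  4.014356 phi_2 + 0.510828 phi_3 = 0.148656
  R3 <- R3 - (0.22/4.0857) R1 = R3 - (0.053846) R1:  0.510828 phi_2 + 4.073854 phi_3 = -0.169472
  R3 <- R3 - (0.510828/4.014356) R2 = R3 - (0.12725) R2:  4.008851 phi_3 = -0.188388
Back-substitution:
  phi_hat_3 = -0.188388 / 4.008851 = -0.046993
  phi_hat_2 = (0.148656 - (0.510828)(-0.046993)) / 4.014356 = 0.043011
  phi_hat_1 = (0.5399 - (0.5399)(0.043011) - (0.22)(-0.046993)) / 4.0857 = 0.128991
So phi_hat = [0.1290, 0.0430, -0.0470].
Therefore phi_hat_1 = 0.1290.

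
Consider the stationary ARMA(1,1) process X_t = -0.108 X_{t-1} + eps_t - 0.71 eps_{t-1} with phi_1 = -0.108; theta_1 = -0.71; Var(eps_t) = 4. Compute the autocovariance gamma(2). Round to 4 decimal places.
\gamma(2) = 0.3850

Multiply the model equation by X_{t-k} and take expectations. With theta_0 = psi_0 = 1 and psi_j the MA(infinity) weights, this gives
  gamma(k) - sum_i phi_i gamma(k-i) = c_k,
  c_k = sigma^2 * sum_{j=k..q} theta_j psi_{j-k}   (c_k = 0 for k > q),
using gamma(-m) = gamma(m).
psi-weights needed (psi_j = theta_j + sum_i phi_i psi_{j-i}):
  psi_1 = theta_1 + phi_1 = -0.71 + (-0.108) = -0.818
Right-hand sides:
  c_0 = sigma^2 (1 + theta_1 psi_1) = 4 * (1 + (-0.71)(-0.818)) = 4 * 1.58078 = 6.32312
  c_1 = sigma^2 theta_1 = 4 * (-0.71) = -2.84
  c_2 = 0
Equations for k = 0 and k = 1 (AR order 1):
  gamma(0) = phi_1 gamma(1) + c_0
  gamma(1) = phi_1 gamma(0) + c_1
Substituting the second into the first: gamma(0) (1 - phi_1^2) = c_0 + phi_1 c_1, so
  gamma(0) = (c_0 + phi_1 c_1) / (1 - phi_1^2) = (6.32312 + (-0.108)(-2.84)) / (1 - (-0.108)^2) = 6.62984 / 0.988336 = 6.708083.
  gamma(1) = phi_1 gamma(0) + c_1 = (-0.108)(6.708083) + (-2.84) = -3.564473.
For k = 2 (> q): gamma(2) = phi_1 gamma(1) = (-0.108)(-3.564473) = 0.384963.
Therefore gamma(2) = 0.3850 (to 4 decimal places).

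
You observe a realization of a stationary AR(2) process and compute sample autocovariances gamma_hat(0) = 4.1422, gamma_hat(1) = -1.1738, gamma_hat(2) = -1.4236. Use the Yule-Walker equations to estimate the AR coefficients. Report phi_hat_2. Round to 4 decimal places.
\hat\phi_{2} = -0.4610

The Yule-Walker equations for an AR(p) process read, in matrix form,
  Gamma_p phi = r_p,   with   (Gamma_p)_{ij} = gamma(|i - j|),
                       (r_p)_i = gamma(i),   i,j = 1..p.
Substitute the sample gammas (Toeplitz matrix and right-hand side of size 2):
  Gamma_p = [[4.1422, -1.1738], [-1.1738, 4.1422]]
  r_p     = [-1.1738, -1.4236]
Written out:
  4.1422 phi_1 - 1.1738 phi_2 = -1.1738
  -1.1738 phi_1 + 4.1422 phi_2 = -1.4236
Solve by Cramer's rule:
  det = gamma(0)^2 - gamma(1)^2 = (4.1422)^2 - (-1.1738)^2 = 17.15782084 - 1.37780644 = 15.7800144
  phi_hat_1 = [gamma(1) gamma(0) - gamma(1) gamma(2)] / det = [(-1.1738)(4.1422) - (-1.1738)(-1.4236)] / 15.7800144 = -6.53313604 / 15.7800144 = -0.414
  phi_hat_2 = [gamma(0) gamma(2) - gamma(1)^2] / det = [(4.1422)(-1.4236) - (-1.1738)^2] / 15.7800144 = -7.27464236 / 15.7800144 = -0.461
So phi_hat = [-0.4140, -0.4610].
Therefore phi_hat_2 = -0.4610.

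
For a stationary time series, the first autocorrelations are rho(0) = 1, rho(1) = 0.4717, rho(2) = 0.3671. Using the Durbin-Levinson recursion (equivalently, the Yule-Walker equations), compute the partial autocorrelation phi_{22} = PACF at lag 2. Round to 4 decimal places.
\phi_{22} = 0.1860

The PACF at lag k is phi_{kk}, the last component of the solution
to the Yule-Walker system G_k phi = r_k where
  (G_k)_{ij} = rho(|i - j|), (r_k)_i = rho(i), i,j = 1..k.
Equivalently, Durbin-Levinson gives phi_{kk} iteratively:
  phi_{11} = rho(1)
  phi_{kk} = [rho(k) - sum_{j=1..k-1} phi_{k-1,j} rho(k-j)]
            / [1 - sum_{j=1..k-1} phi_{k-1,j} rho(j)],
  phi_{k,j} = phi_{k-1,j} - phi_{kk} phi_{k-1,k-j},  j = 1..k-1.
Step k = 1:
  phi_11 = rho(1) = 0.4717.
Step k = 2:
  phi_22 = [rho(2) - phi_11 rho(1)] / [1 - phi_11 rho(1)] = [0.3671 - (0.4717)(0.4717)] / [1 - (0.4717)(0.4717)]
         = 0.14459911 / 0.77749911 = 0.186.
Therefore phi_{22} = 0.1860.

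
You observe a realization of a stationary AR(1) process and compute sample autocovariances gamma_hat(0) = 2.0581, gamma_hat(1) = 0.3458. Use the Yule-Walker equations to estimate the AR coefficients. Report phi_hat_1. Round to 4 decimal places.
\hat\phi_{1} = 0.1680

The Yule-Walker equations for an AR(p) process read, in matrix form,
  Gamma_p phi = r_p,   with   (Gamma_p)_{ij} = gamma(|i - j|),
                       (r_p)_i = gamma(i),   i,j = 1..p.
Substitute the sample gammas (Toeplitz matrix and right-hand side of size 1):
  Gamma_p = [[2.0581]]
  r_p     = [0.3458]
With p = 1 this is the single equation gamma(0) phi_1 = gamma(1):
  phi_hat_1 = gamma(1) / gamma(0) = 0.3458 / 2.0581 = 0.1680.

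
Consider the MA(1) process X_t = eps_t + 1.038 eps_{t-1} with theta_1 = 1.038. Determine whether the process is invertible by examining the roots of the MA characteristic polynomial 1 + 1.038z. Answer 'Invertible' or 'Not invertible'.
\text{Not invertible}

The MA(q) characteristic polynomial is P(z) = 1 + 1.038z.
Invertibility requires all roots to lie outside the unit circle, i.e. |z| > 1 for every root.
This is linear in z: 1 + (1.038) z = 0  =>  z = -1/(1.038) = -0.963391,  |z| = 0.963391.
Moduli of all roots: 0.9634.
All moduli strictly greater than 1? No.
Verdict: Not invertible.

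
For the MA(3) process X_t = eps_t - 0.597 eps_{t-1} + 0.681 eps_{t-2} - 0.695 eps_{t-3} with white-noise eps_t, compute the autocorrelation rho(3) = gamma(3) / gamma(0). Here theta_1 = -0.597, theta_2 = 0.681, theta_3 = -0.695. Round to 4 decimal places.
\rho(3) = -0.3018

For an MA(q) process with theta_0 = 1, the autocovariance is
  gamma(k) = sigma^2 * sum_{i=0..q-k} theta_i * theta_{i+k},
and rho(k) = gamma(k) / gamma(0). Sigma^2 cancels.
  numerator   = (1)*(-0.695) = -0.695.
  denominator = (1)^2 + (-0.597)^2 + (0.681)^2 + (-0.695)^2 = 2.303195.
  rho(3) = -0.695 / 2.303195 = -0.3018.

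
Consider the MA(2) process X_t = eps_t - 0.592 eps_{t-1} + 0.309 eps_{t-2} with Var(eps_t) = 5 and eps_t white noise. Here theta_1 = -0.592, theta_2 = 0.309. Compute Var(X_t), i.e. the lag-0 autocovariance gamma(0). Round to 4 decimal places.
\gamma(0) = 7.2297

For an MA(q) process X_t = eps_t + sum_i theta_i eps_{t-i} with
Var(eps_t) = sigma^2, the variance is
  gamma(0) = sigma^2 * (1 + sum_i theta_i^2).
  sum_i theta_i^2 = (-0.592)^2 + (0.309)^2 = 0.350464 + 0.095481 = 0.445945.
  gamma(0) = 5 * (1 + 0.445945) = 5 * 1.445945 = 7.229725, which rounds to 7.2297.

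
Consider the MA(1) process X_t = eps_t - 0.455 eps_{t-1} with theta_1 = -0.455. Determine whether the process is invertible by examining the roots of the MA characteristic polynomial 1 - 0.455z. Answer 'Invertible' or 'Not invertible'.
\text{Invertible}

The MA(q) characteristic polynomial is P(z) = 1 - 0.455z.
Invertibility requires all roots to lie outside the unit circle, i.e. |z| > 1 for every root.
This is linear in z: 1 + (-0.455) z = 0  =>  z = -1/(-0.455) = 2.197802,  |z| = 2.197802.
Moduli of all roots: 2.1978.
All moduli strictly greater than 1? Yes.
Verdict: Invertible.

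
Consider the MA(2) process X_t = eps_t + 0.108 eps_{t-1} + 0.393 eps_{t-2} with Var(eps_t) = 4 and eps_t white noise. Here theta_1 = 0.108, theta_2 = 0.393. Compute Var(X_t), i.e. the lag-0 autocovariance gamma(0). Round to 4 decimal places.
\gamma(0) = 4.6645

For an MA(q) process X_t = eps_t + sum_i theta_i eps_{t-i} with
Var(eps_t) = sigma^2, the variance is
  gamma(0) = sigma^2 * (1 + sum_i theta_i^2).
  sum_i theta_i^2 = (0.108)^2 + (0.393)^2 = 0.011664 + 0.154449 = 0.166113.
  gamma(0) = 4 * (1 + 0.166113) = 4 * 1.166113 = 4.664452, which rounds to 4.6645.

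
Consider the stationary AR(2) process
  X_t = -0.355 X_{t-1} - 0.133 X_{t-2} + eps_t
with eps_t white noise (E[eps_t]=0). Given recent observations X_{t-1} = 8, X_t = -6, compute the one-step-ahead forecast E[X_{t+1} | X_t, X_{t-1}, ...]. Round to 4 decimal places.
E[X_{t+1} \mid \mathcal F_t] = 1.0660

For an AR(p) model X_t = c + sum_i phi_i X_{t-i} + eps_t, the
one-step-ahead conditional mean is
  E[X_{t+1} | X_t, ...] = c + sum_i phi_i X_{t+1-i}.
Substitute known values:
  E[X_{t+1} | ...] = (-0.355) * (-6) + (-0.133) * (8)
                   = 1.0660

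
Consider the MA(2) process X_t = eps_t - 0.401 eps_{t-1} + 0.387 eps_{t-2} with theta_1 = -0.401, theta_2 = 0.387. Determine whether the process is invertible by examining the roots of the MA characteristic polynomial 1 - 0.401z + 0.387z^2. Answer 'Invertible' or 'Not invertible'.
\text{Invertible}

The MA(q) characteristic polynomial is P(z) = 1 - 0.401z + 0.387z^2.
Invertibility requires all roots to lie outside the unit circle, i.e. |z| > 1 for every root.
Set 1 + (-0.401) z + (0.387) z^2 = 0, i.e. a z^2 + b z + c = 0 with a = 0.387, b = -0.401, c = 1.
Discriminant D = b^2 - 4ac = (-0.401)^2 - 4*(0.387)*1 = 0.160801 - (1.548) = -1.387199.
D < 0, so the roots are the complex-conjugate pair z = (-b +/- i sqrt(-D)) / (2a) = 0.5181 +/- 1.5217i.
For a conjugate pair |z|^2 = z * conj(z) = (product of roots) = c/a = 1/(0.387) = 2.583979, so |z| = sqrt(2.583979) = 1.6075 for both roots.
Moduli of all roots: 1.6075, 1.6075.
All moduli strictly greater than 1? Yes.
Verdict: Invertible.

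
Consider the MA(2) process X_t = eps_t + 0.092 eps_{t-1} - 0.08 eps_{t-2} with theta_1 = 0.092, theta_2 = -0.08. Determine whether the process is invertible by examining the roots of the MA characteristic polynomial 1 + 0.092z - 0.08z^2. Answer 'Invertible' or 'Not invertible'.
\text{Invertible}

The MA(q) characteristic polynomial is P(z) = 1 + 0.092z - 0.08z^2.
Invertibility requires all roots to lie outside the unit circle, i.e. |z| > 1 for every root.
Set 1 + (0.092) z + (-0.08) z^2 = 0, i.e. a z^2 + b z + c = 0 with a = -0.08, b = 0.092, c = 1.
Discriminant D = b^2 - 4ac = (0.092)^2 - 4*(-0.08)*1 = 0.008464 - (-0.32) = 0.328464.
D >= 0, so the roots are real: z = (-b +/- sqrt(D)) / (2a) = (-0.092 +/- 0.573118) / (-0.16).
  z_1 = (-0.092 + 0.573118) / (-0.16) = -3.007,   |z_1| = 3.007.
  z_2 = (-0.092 - 0.573118) / (-0.16) = 4.157,   |z_2| = 4.157.
Moduli of all roots: 3.0070, 4.1570.
All moduli strictly greater than 1? Yes.
Verdict: Invertible.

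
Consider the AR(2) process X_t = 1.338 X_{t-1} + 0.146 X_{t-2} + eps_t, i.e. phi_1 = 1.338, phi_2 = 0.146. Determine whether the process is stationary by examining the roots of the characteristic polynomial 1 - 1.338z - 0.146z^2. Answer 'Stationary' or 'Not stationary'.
\text{Not stationary}

The AR(p) characteristic polynomial is P(z) = 1 - 1.338z - 0.146z^2.
Stationarity requires all roots to lie outside the unit circle, i.e. |z| > 1 for every root.
Set 1 + (-1.338) z + (-0.146) z^2 = 0, i.e. a z^2 + b z + c = 0 with a = -0.146, b = -1.338, c = 1.
Discriminant D = b^2 - 4ac = (-1.338)^2 - 4*(-0.146)*1 = 1.790244 - (-0.584) = 2.374244.
D >= 0, so the roots are real: z = (-b +/- sqrt(D)) / (2a) = (1.338 +/- 1.540858) / (-0.292).
  z_1 = (1.338 + 1.540858) / (-0.292) = -9.8591,   |z_1| = 9.8591.
  z_2 = (1.338 - 1.540858) / (-0.292) = 0.6947,   |z_2| = 0.6947.
Moduli of all roots: 9.8591, 0.6947.
All moduli strictly greater than 1? No.
Verdict: Not stationary.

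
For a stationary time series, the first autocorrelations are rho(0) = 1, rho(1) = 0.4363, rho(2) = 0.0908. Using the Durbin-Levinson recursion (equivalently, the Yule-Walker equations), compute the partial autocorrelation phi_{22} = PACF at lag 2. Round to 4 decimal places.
\phi_{22} = -0.1230

The PACF at lag k is phi_{kk}, the last component of the solution
to the Yule-Walker system G_k phi = r_k where
  (G_k)_{ij} = rho(|i - j|), (r_k)_i = rho(i), i,j = 1..k.
Equivalently, Durbin-Levinson gives phi_{kk} iteratively:
  phi_{11} = rho(1)
  phi_{kk} = [rho(k) - sum_{j=1..k-1} phi_{k-1,j} rho(k-j)]
            / [1 - sum_{j=1..k-1} phi_{k-1,j} rho(j)],
  phi_{k,j} = phi_{k-1,j} - phi_{kk} phi_{k-1,k-j},  j = 1..k-1.
Step k = 1:
  phi_11 = rho(1) = 0.4363.
Step k = 2:
  phi_22 = [rho(2) - phi_11 rho(1)] / [1 - phi_11 rho(1)] = [0.0908 - (0.4363)(0.4363)] / [1 - (0.4363)(0.4363)]
         = -0.09955769 / 0.80964231 = -0.123.
Therefore phi_{22} = -0.1230.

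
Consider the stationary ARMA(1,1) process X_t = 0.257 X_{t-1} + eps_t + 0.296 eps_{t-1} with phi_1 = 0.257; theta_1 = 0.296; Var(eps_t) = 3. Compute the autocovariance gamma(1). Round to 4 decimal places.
\gamma(1) = 1.9115

Multiply the model equation by X_{t-k} and take expectations. With theta_0 = psi_0 = 1 and psi_j the MA(infinity) weights, this gives
  gamma(k) - sum_i phi_i gamma(k-i) = c_k,
  c_k = sigma^2 * sum_{j=k..q} theta_j psi_{j-k}   (c_k = 0 for k > q),
using gamma(-m) = gamma(m).
psi-weights needed (psi_j = theta_j + sum_i phi_i psi_{j-i}):
  psi_1 = theta_1 + phi_1 = 0.296 + (0.257) = 0.553
Right-hand sides:
  c_0 = sigma^2 (1 + theta_1 psi_1) = 3 * (1 + (0.296)(0.553)) = 3 * 1.163688 = 3.491064
  c_1 = sigma^2 theta_1 = 3 * (0.296) = 0.888
  c_2 = 0
Equations for k = 0 and k = 1 (AR order 1):
  gamma(0) = phi_1 gamma(1) + c_0
  gamma(1) = phi_1 gamma(0) + c_1
Substituting the second into the first: gamma(0) (1 - phi_1^2) = c_0 + phi_1 c_1, so
  gamma(0) = (c_0 + phi_1 c_1) / (1 - phi_1^2) = (3.491064 + (0.257)(0.888)) / (1 - (0.257)^2) = 3.71928 / 0.933951 = 3.982307.
  gamma(1) = phi_1 gamma(0) + c_1 = (0.257)(3.982307) + (0.888) = 1.911453.
Therefore gamma(1) = 1.9115 (to 4 decimal places).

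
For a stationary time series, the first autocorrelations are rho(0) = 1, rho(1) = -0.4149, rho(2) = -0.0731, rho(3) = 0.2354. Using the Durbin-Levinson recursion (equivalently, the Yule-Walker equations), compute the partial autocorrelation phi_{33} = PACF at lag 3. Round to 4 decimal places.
\phi_{33} = 0.0969

The PACF at lag k is phi_{kk}, the last component of the solution
to the Yule-Walker system G_k phi = r_k where
  (G_k)_{ij} = rho(|i - j|), (r_k)_i = rho(i), i,j = 1..k.
Equivalently, Durbin-Levinson gives phi_{kk} iteratively:
  phi_{11} = rho(1)
  phi_{kk} = [rho(k) - sum_{j=1..k-1} phi_{k-1,j} rho(k-j)]
            / [1 - sum_{j=1..k-1} phi_{k-1,j} rho(j)],
  phi_{k,j} = phi_{k-1,j} - phi_{kk} phi_{k-1,k-j},  j = 1..k-1.
Step k = 1:
  phi_11 = rho(1) = -0.4149.
Step k = 2:
  phi_22 = [rho(2) - phi_11 rho(1)] / [1 - phi_11 rho(1)] = [-0.0731 - (-0.4149)(-0.4149)] / [1 - (-0.4149)(-0.4149)]
         = -0.24524201 / 0.82785799 = -0.296237.
  Update: phi_21 = phi_11 - phi_22 phi_11 = -0.4149 - (-0.296237)(-0.4149) = -0.537809.
Step k = 3:
  phi_33 = [rho(3) - phi_21 rho(2) - phi_22 rho(1)] / [1 - phi_21 rho(1) - phi_22 rho(2)]
    numerator   = 0.2354 - (-0.537809)(-0.0731) - (-0.296237)(-0.4149) = 0.07317754
    denominator = 1 - (-0.537809)(-0.4149) - (-0.296237)(-0.0731) = 0.75520828
  phi_33 = 0.07317754 / 0.75520828 = 0.0969.
Therefore phi_{33} = 0.0969.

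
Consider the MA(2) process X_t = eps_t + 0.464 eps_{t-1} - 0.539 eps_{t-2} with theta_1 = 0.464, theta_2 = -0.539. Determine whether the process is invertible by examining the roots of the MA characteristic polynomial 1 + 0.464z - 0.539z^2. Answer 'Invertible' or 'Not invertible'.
\text{Not invertible}

The MA(q) characteristic polynomial is P(z) = 1 + 0.464z - 0.539z^2.
Invertibility requires all roots to lie outside the unit circle, i.e. |z| > 1 for every root.
Set 1 + (0.464) z + (-0.539) z^2 = 0, i.e. a z^2 + b z + c = 0 with a = -0.539, b = 0.464, c = 1.
Discriminant D = b^2 - 4ac = (0.464)^2 - 4*(-0.539)*1 = 0.215296 - (-2.156) = 2.371296.
D >= 0, so the roots are real: z = (-b +/- sqrt(D)) / (2a) = (-0.464 +/- 1.539901) / (-1.078).
  z_1 = (-0.464 + 1.539901) / (-1.078) = -0.9981,   |z_1| = 0.9981.
  z_2 = (-0.464 - 1.539901) / (-1.078) = 1.8589,   |z_2| = 1.8589.
Moduli of all roots: 0.9981, 1.8589.
All moduli strictly greater than 1? No.
Verdict: Not invertible.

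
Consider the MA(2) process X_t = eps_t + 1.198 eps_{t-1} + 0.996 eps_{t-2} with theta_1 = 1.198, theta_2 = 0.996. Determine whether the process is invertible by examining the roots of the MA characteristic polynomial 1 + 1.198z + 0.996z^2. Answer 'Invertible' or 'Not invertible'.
\text{Invertible}

The MA(q) characteristic polynomial is P(z) = 1 + 1.198z + 0.996z^2.
Invertibility requires all roots to lie outside the unit circle, i.e. |z| > 1 for every root.
Set 1 + (1.198) z + (0.996) z^2 = 0, i.e. a z^2 + b z + c = 0 with a = 0.996, b = 1.198, c = 1.
Discriminant D = b^2 - 4ac = (1.198)^2 - 4*(0.996)*1 = 1.435204 - (3.984) = -2.548796.
D < 0, so the roots are the complex-conjugate pair z = (-b +/- i sqrt(-D)) / (2a) = -0.6014 +/- 0.8015i.
For a conjugate pair |z|^2 = z * conj(z) = (product of roots) = c/a = 1/(0.996) = 1.004016, so |z| = sqrt(1.004016) = 1.002 for both roots.
Moduli of all roots: 1.0020, 1.0020.
All moduli strictly greater than 1? Yes.
Verdict: Invertible.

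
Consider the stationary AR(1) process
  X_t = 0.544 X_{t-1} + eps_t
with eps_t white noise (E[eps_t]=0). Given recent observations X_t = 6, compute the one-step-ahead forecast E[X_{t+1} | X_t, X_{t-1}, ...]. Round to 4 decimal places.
E[X_{t+1} \mid \mathcal F_t] = 3.2640

For an AR(p) model X_t = c + sum_i phi_i X_{t-i} + eps_t, the
one-step-ahead conditional mean is
  E[X_{t+1} | X_t, ...] = c + sum_i phi_i X_{t+1-i}.
Substitute known values:
  E[X_{t+1} | ...] = (0.544) * (6)
                   = 3.2640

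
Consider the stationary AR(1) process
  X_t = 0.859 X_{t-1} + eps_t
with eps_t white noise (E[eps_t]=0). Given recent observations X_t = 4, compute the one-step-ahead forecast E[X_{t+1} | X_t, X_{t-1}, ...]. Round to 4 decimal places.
E[X_{t+1} \mid \mathcal F_t] = 3.4360

For an AR(p) model X_t = c + sum_i phi_i X_{t-i} + eps_t, the
one-step-ahead conditional mean is
  E[X_{t+1} | X_t, ...] = c + sum_i phi_i X_{t+1-i}.
Substitute known values:
  E[X_{t+1} | ...] = (0.859) * (4)
                   = 3.4360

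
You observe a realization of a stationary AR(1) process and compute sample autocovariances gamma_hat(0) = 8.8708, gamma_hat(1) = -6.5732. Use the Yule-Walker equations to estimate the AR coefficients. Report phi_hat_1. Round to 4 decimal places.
\hat\phi_{1} = -0.7410

The Yule-Walker equations for an AR(p) process read, in matrix form,
  Gamma_p phi = r_p,   with   (Gamma_p)_{ij} = gamma(|i - j|),
                       (r_p)_i = gamma(i),   i,j = 1..p.
Substitute the sample gammas (Toeplitz matrix and right-hand side of size 1):
  Gamma_p = [[8.8708]]
  r_p     = [-6.5732]
With p = 1 this is the single equation gamma(0) phi_1 = gamma(1):
  phi_hat_1 = gamma(1) / gamma(0) = -6.5732 / 8.8708 = -0.7410.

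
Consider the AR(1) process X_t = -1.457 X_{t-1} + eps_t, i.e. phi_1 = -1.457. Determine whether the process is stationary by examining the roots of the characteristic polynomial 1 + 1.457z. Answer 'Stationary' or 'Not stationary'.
\text{Not stationary}

The AR(p) characteristic polynomial is P(z) = 1 + 1.457z.
Stationarity requires all roots to lie outside the unit circle, i.e. |z| > 1 for every root.
This is linear in z: 1 + (1.457) z = 0  =>  z = -1/(1.457) = -0.686342,  |z| = 0.686342.
Moduli of all roots: 0.6863.
All moduli strictly greater than 1? No.
Verdict: Not stationary.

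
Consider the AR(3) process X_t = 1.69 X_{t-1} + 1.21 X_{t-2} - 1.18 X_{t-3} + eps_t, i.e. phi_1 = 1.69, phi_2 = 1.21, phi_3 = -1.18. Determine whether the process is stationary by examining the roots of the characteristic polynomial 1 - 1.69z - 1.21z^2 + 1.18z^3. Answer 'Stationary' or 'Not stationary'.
\text{Not stationary}

The AR(p) characteristic polynomial is P(z) = 1 - 1.69z - 1.21z^2 + 1.18z^3.
Stationarity requires all roots to lie outside the unit circle, i.e. |z| > 1 for every root.
Degree 3: look for a simple real root z0 first, then factor out (1 - z/z0) and solve the remaining quadratic.
Testing z0 = 0.5: P(0.5) = 1 + (-1.69)(0.5) + (-1.21)(0.5)^2 + (1.18)(0.5)^3
  = 1 + (-0.845) + (-0.3025) + (0.1475) = 0.  So z_0 = 0.5 is a root, |z_0| = 0.5.
Divide out the factor (1 - 2 z) = (1 - z/z0) (since 1/z0 = 2):
  P(z) = (1 - 2 z)(1 + (0.31) z + (-0.59) z^2)
  [check: z-coef 0.31 - (2) = -1.69; z^2-coef -0.59 - (2)(0.31) = -1.21; z^3-coef -(2)(-0.59) = 1.18.]
Remaining roots from the quadratic factor 1 + (0.31) z + (-0.59) z^2:
  Set 1 + (0.31) z + (-0.59) z^2 = 0, i.e. a z^2 + b z + c = 0 with a = -0.59, b = 0.31, c = 1.
  Discriminant D = b^2 - 4ac = (0.31)^2 - 4*(-0.59)*1 = 0.0961 - (-2.36) = 2.4561.
  D >= 0, so the roots are real: z = (-b +/- sqrt(D)) / (2a) = (-0.31 +/- 1.567195) / (-1.18).
    z_1 = (-0.31 + 1.567195) / (-1.18) = -1.0654,   |z_1| = 1.0654.
    z_2 = (-0.31 - 1.567195) / (-1.18) = 1.5908,   |z_2| = 1.5908.
Moduli of all roots: 0.5000, 1.0654, 1.5908.
All moduli strictly greater than 1? No.
Verdict: Not stationary.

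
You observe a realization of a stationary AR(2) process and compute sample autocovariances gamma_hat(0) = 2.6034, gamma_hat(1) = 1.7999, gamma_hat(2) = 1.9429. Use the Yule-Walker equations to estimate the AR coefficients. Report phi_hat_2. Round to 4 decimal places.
\hat\phi_{2} = 0.5140

The Yule-Walker equations for an AR(p) process read, in matrix form,
  Gamma_p phi = r_p,   with   (Gamma_p)_{ij} = gamma(|i - j|),
                       (r_p)_i = gamma(i),   i,j = 1..p.
Substitute the sample gammas (Toeplitz matrix and right-hand side of size 2):
  Gamma_p = [[2.6034, 1.7999], [1.7999, 2.6034]]
  r_p     = [1.7999, 1.9429]
Written out:
  2.6034 phi_1 + 1.7999 phi_2 = 1.7999
  1.7999 phi_1 + 2.6034 phi_2 = 1.9429
Solve by Cramer's rule:
  det = gamma(0)^2 - gamma(1)^2 = (2.6034)^2 - (1.7999)^2 = 6.77769156 - 3.23964001 = 3.53805155
  phi_hat_1 = [gamma(1) gamma(0) - gamma(1) gamma(2)] / det = [(1.7999)(2.6034) - (1.7999)(1.9429)] / 3.53805155 = 1.18883395 / 3.53805155 = 0.336
  phi_hat_2 = [gamma(0) gamma(2) - gamma(1)^2] / det = [(2.6034)(1.9429) - (1.7999)^2] / 3.53805155 = 1.81850585 / 3.53805155 = 0.514
So phi_hat = [0.3360, 0.5140].
Therefore phi_hat_2 = 0.5140.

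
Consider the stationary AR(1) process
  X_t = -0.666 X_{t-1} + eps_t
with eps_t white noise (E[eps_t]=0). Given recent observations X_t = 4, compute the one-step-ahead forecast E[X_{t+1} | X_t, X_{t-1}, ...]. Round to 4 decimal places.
E[X_{t+1} \mid \mathcal F_t] = -2.6640

For an AR(p) model X_t = c + sum_i phi_i X_{t-i} + eps_t, the
one-step-ahead conditional mean is
  E[X_{t+1} | X_t, ...] = c + sum_i phi_i X_{t+1-i}.
Substitute known values:
  E[X_{t+1} | ...] = (-0.666) * (4)
                   = -2.6640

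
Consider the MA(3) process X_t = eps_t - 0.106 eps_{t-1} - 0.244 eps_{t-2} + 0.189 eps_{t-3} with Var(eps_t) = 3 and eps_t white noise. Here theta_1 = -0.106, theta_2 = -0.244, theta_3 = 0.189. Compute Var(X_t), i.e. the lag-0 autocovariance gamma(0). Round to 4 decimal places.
\gamma(0) = 3.3195

For an MA(q) process X_t = eps_t + sum_i theta_i eps_{t-i} with
Var(eps_t) = sigma^2, the variance is
  gamma(0) = sigma^2 * (1 + sum_i theta_i^2).
  sum_i theta_i^2 = (-0.106)^2 + (-0.244)^2 + (0.189)^2 = 0.011236 + 0.059536 + 0.035721 = 0.106493.
  gamma(0) = 3 * (1 + 0.106493) = 3 * 1.106493 = 3.319479, which rounds to 3.3195.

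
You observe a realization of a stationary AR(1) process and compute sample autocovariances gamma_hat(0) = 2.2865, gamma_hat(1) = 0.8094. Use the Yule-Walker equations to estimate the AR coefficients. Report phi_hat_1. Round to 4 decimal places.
\hat\phi_{1} = 0.3540

The Yule-Walker equations for an AR(p) process read, in matrix form,
  Gamma_p phi = r_p,   with   (Gamma_p)_{ij} = gamma(|i - j|),
                       (r_p)_i = gamma(i),   i,j = 1..p.
Substitute the sample gammas (Toeplitz matrix and right-hand side of size 1):
  Gamma_p = [[2.2865]]
  r_p     = [0.8094]
With p = 1 this is the single equation gamma(0) phi_1 = gamma(1):
  phi_hat_1 = gamma(1) / gamma(0) = 0.8094 / 2.2865 = 0.3540.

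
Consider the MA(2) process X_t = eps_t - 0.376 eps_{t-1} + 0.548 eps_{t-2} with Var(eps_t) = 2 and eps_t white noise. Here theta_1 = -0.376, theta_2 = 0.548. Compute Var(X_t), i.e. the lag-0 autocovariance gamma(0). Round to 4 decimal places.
\gamma(0) = 2.8834

For an MA(q) process X_t = eps_t + sum_i theta_i eps_{t-i} with
Var(eps_t) = sigma^2, the variance is
  gamma(0) = sigma^2 * (1 + sum_i theta_i^2).
  sum_i theta_i^2 = (-0.376)^2 + (0.548)^2 = 0.141376 + 0.300304 = 0.44168.
  gamma(0) = 2 * (1 + 0.44168) = 2 * 1.44168 = 2.88336, which rounds to 2.8834.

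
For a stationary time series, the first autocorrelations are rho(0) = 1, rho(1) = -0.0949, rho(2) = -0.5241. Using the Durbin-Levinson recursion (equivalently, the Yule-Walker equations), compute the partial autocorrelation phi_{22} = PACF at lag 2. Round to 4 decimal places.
\phi_{22} = -0.5380

The PACF at lag k is phi_{kk}, the last component of the solution
to the Yule-Walker system G_k phi = r_k where
  (G_k)_{ij} = rho(|i - j|), (r_k)_i = rho(i), i,j = 1..k.
Equivalently, Durbin-Levinson gives phi_{kk} iteratively:
  phi_{11} = rho(1)
  phi_{kk} = [rho(k) - sum_{j=1..k-1} phi_{k-1,j} rho(k-j)]
            / [1 - sum_{j=1..k-1} phi_{k-1,j} rho(j)],
  phi_{k,j} = phi_{k-1,j} - phi_{kk} phi_{k-1,k-j},  j = 1..k-1.
Step k = 1:
  phi_11 = rho(1) = -0.0949.
Step k = 2:
  phi_22 = [rho(2) - phi_11 rho(1)] / [1 - phi_11 rho(1)] = [-0.5241 - (-0.0949)(-0.0949)] / [1 - (-0.0949)(-0.0949)]
         = -0.53310601 / 0.99099399 = -0.538.
Therefore phi_{22} = -0.5380.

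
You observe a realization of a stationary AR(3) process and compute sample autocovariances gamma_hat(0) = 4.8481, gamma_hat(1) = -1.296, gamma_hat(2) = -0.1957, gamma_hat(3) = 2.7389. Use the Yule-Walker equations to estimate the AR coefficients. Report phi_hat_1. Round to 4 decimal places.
\hat\phi_{1} = -0.2310

The Yule-Walker equations for an AR(p) process read, in matrix form,
  Gamma_p phi = r_p,   with   (Gamma_p)_{ij} = gamma(|i - j|),
                       (r_p)_i = gamma(i),   i,j = 1..p.
Substitute the sample gammas (Toeplitz matrix and right-hand side of size 3):
  Gamma_p = [[4.8481, -1.296, -0.1957], [-1.296, 4.8481, -1.296], [-0.1957, -1.296, 4.8481]]
  r_p     = [-1.296, -0.1957, 2.7389]
Written out (R1..R3):
  (R1) 4.8481 phi_1 - 1.296 phi_2 - 0.1957 phi_3 = -1.296
  (R2) -1.296 phi_1 + 4.8481 phi_2 - 1.296 phi_3 = -0.1957
  (R3) -0.1957 phi_1 - 1.296 phi_2 + 4.8481 phi_3 = 2.7389
Gaussian elimination:
  R2 <- R2 - (-1.296/4.8481) R1 = R2 - (-0.267321) R1:  4.501652 phi_2 - 1.348315 phi_3 = -0.542148
  R3 <- R3 - (-0.1957/4.8481) R1 = R3 - (-0.040366) R1:  -1.348315 phi_2 + 4.8402 phi_3 = 2.686585
  R3 <- R3 - (-1.348315/4.501652) R2 = R3 - (-0.299516) R2:  4.436359 phi_3 = 2.524203
Back-substitution:
  phi_hat_3 = 2.524203 / 4.436359 = 0.568981
  phi_hat_2 = (-0.542148 - (-1.348315)(0.568981)) / 4.501652 = 0.049985
  phi_hat_1 = (-1.296 - (-1.296)(0.049985) - (-0.1957)(0.568981)) / 4.8481 = -0.230991
So phi_hat = [-0.2310, 0.0500, 0.5690].
Therefore phi_hat_1 = -0.2310.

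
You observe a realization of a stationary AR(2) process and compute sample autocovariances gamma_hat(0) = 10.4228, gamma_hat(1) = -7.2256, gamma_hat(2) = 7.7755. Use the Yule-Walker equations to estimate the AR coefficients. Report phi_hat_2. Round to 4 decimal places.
\hat\phi_{2} = 0.5110

The Yule-Walker equations for an AR(p) process read, in matrix form,
  Gamma_p phi = r_p,   with   (Gamma_p)_{ij} = gamma(|i - j|),
                       (r_p)_i = gamma(i),   i,j = 1..p.
Substitute the sample gammas (Toeplitz matrix and right-hand side of size 2):
  Gamma_p = [[10.4228, -7.2256], [-7.2256, 10.4228]]
  r_p     = [-7.2256, 7.7755]
Written out:
  10.4228 phi_1 - 7.2256 phi_2 = -7.2256
  -7.2256 phi_1 + 10.4228 phi_2 = 7.7755
Solve by Cramer's rule:
  det = gamma(0)^2 - gamma(1)^2 = (10.4228)^2 - (-7.2256)^2 = 108.63475984 - 52.20929536 = 56.42546448
  phi_hat_1 = [gamma(1) gamma(0) - gamma(1) gamma(2)] / det = [(-7.2256)(10.4228) - (-7.2256)(7.7755)] / 56.42546448 = -19.12833088 / 56.42546448 = -0.339
  phi_hat_2 = [gamma(0) gamma(2) - gamma(1)^2] / det = [(10.4228)(7.7755) - (-7.2256)^2] / 56.42546448 = 28.83318604 / 56.42546448 = 0.511
So phi_hat = [-0.3390, 0.5110].
Therefore phi_hat_2 = 0.5110.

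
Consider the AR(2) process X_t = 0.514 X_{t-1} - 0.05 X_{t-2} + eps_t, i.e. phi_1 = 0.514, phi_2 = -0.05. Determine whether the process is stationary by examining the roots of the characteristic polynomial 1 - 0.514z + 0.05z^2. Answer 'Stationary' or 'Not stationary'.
\text{Stationary}

The AR(p) characteristic polynomial is P(z) = 1 - 0.514z + 0.05z^2.
Stationarity requires all roots to lie outside the unit circle, i.e. |z| > 1 for every root.
Set 1 + (-0.514) z + (0.05) z^2 = 0, i.e. a z^2 + b z + c = 0 with a = 0.05, b = -0.514, c = 1.
Discriminant D = b^2 - 4ac = (-0.514)^2 - 4*(0.05)*1 = 0.264196 - (0.2) = 0.064196.
D >= 0, so the roots are real: z = (-b +/- sqrt(D)) / (2a) = (0.514 +/- 0.253369) / (0.1).
  z_1 = (0.514 + 0.253369) / (0.1) = 7.6737,   |z_1| = 7.6737.
  z_2 = (0.514 - 0.253369) / (0.1) = 2.6063,   |z_2| = 2.6063.
Moduli of all roots: 7.6737, 2.6063.
All moduli strictly greater than 1? Yes.
Verdict: Stationary.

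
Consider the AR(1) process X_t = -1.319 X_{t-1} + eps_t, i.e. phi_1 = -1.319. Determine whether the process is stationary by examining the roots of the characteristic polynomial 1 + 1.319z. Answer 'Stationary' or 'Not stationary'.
\text{Not stationary}

The AR(p) characteristic polynomial is P(z) = 1 + 1.319z.
Stationarity requires all roots to lie outside the unit circle, i.e. |z| > 1 for every root.
This is linear in z: 1 + (1.319) z = 0  =>  z = -1/(1.319) = -0.75815,  |z| = 0.75815.
Moduli of all roots: 0.7582.
All moduli strictly greater than 1? No.
Verdict: Not stationary.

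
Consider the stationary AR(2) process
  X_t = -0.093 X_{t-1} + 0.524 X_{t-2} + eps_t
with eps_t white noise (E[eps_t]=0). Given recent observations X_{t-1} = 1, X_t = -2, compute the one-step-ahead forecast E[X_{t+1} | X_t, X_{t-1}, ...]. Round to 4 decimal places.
E[X_{t+1} \mid \mathcal F_t] = 0.7100

For an AR(p) model X_t = c + sum_i phi_i X_{t-i} + eps_t, the
one-step-ahead conditional mean is
  E[X_{t+1} | X_t, ...] = c + sum_i phi_i X_{t+1-i}.
Substitute known values:
  E[X_{t+1} | ...] = (-0.093) * (-2) + (0.524) * (1)
                   = 0.7100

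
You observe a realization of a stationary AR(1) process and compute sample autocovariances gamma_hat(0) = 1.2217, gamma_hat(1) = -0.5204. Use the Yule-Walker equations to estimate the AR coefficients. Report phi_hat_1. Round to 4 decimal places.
\hat\phi_{1} = -0.4260

The Yule-Walker equations for an AR(p) process read, in matrix form,
  Gamma_p phi = r_p,   with   (Gamma_p)_{ij} = gamma(|i - j|),
                       (r_p)_i = gamma(i),   i,j = 1..p.
Substitute the sample gammas (Toeplitz matrix and right-hand side of size 1):
  Gamma_p = [[1.2217]]
  r_p     = [-0.5204]
With p = 1 this is the single equation gamma(0) phi_1 = gamma(1):
  phi_hat_1 = gamma(1) / gamma(0) = -0.5204 / 1.2217 = -0.4260.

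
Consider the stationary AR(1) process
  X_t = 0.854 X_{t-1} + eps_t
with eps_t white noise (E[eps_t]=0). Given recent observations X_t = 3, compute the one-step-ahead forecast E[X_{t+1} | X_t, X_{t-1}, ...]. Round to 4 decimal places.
E[X_{t+1} \mid \mathcal F_t] = 2.5620

For an AR(p) model X_t = c + sum_i phi_i X_{t-i} + eps_t, the
one-step-ahead conditional mean is
  E[X_{t+1} | X_t, ...] = c + sum_i phi_i X_{t+1-i}.
Substitute known values:
  E[X_{t+1} | ...] = (0.854) * (3)
                   = 2.5620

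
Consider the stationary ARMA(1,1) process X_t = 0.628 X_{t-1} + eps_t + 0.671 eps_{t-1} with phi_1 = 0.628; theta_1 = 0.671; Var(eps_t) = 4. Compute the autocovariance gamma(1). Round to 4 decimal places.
\gamma(1) = 12.1951

Multiply the model equation by X_{t-k} and take expectations. With theta_0 = psi_0 = 1 and psi_j the MA(infinity) weights, this gives
  gamma(k) - sum_i phi_i gamma(k-i) = c_k,
  c_k = sigma^2 * sum_{j=k..q} theta_j psi_{j-k}   (c_k = 0 for k > q),
using gamma(-m) = gamma(m).
psi-weights needed (psi_j = theta_j + sum_i phi_i psi_{j-i}):
  psi_1 = theta_1 + phi_1 = 0.671 + (0.628) = 1.299
Right-hand sides:
  c_0 = sigma^2 (1 + theta_1 psi_1) = 4 * (1 + (0.671)(1.299)) = 4 * 1.871629 = 7.486516
  c_1 = sigma^2 theta_1 = 4 * (0.671) = 2.684
  c_2 = 0
Equations for k = 0 and k = 1 (AR order 1):
  gamma(0) = phi_1 gamma(1) + c_0
  gamma(1) = phi_1 gamma(0) + c_1
Substituting the second into the first: gamma(0) (1 - phi_1^2) = c_0 + phi_1 c_1, so
  gamma(0) = (c_0 + phi_1 c_1) / (1 - phi_1^2) = (7.486516 + (0.628)(2.684)) / (1 - (0.628)^2) = 9.172068 / 0.605616 = 15.145023.
  gamma(1) = phi_1 gamma(0) + c_1 = (0.628)(15.145023) + (2.684) = 12.195074.
Therefore gamma(1) = 12.1951 (to 4 decimal places).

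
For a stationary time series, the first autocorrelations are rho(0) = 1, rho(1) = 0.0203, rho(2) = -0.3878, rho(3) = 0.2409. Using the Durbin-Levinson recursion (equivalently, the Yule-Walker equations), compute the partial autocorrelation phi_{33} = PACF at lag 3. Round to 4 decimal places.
\phi_{33} = 0.3060

The PACF at lag k is phi_{kk}, the last component of the solution
to the Yule-Walker system G_k phi = r_k where
  (G_k)_{ij} = rho(|i - j|), (r_k)_i = rho(i), i,j = 1..k.
Equivalently, Durbin-Levinson gives phi_{kk} iteratively:
  phi_{11} = rho(1)
  phi_{kk} = [rho(k) - sum_{j=1..k-1} phi_{k-1,j} rho(k-j)]
            / [1 - sum_{j=1..k-1} phi_{k-1,j} rho(j)],
  phi_{k,j} = phi_{k-1,j} - phi_{kk} phi_{k-1,k-j},  j = 1..k-1.
Step k = 1:
  phi_11 = rho(1) = 0.0203.
Step k = 2:
  phi_22 = [rho(2) - phi_11 rho(1)] / [1 - phi_11 rho(1)] = [-0.3878 - (0.0203)(0.0203)] / [1 - (0.0203)(0.0203)]
         = -0.38821209 / 0.99958791 = -0.388372.
  Update: phi_21 = phi_11 - phi_22 phi_11 = 0.0203 - (-0.388372)(0.0203) = 0.028184.
Step k = 3:
  phi_33 = [rho(3) - phi_21 rho(2) - phi_22 rho(1)] / [1 - phi_21 rho(1) - phi_22 rho(2)]
    numerator   = 0.2409 - (0.028184)(-0.3878) - (-0.388372)(0.0203) = 0.25971369
    denominator = 1 - (0.028184)(0.0203) - (-0.388372)(-0.3878) = 0.84881715
  phi_33 = 0.25971369 / 0.84881715 = 0.306.
Therefore phi_{33} = 0.3060.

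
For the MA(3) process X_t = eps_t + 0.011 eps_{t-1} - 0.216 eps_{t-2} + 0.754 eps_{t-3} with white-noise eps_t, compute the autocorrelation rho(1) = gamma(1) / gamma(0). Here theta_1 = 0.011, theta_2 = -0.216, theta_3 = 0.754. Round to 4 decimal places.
\rho(1) = -0.0955

For an MA(q) process with theta_0 = 1, the autocovariance is
  gamma(k) = sigma^2 * sum_{i=0..q-k} theta_i * theta_{i+k},
and rho(k) = gamma(k) / gamma(0). Sigma^2 cancels.
  numerator   = (1)*(0.011) + (0.011)*(-0.216) + (-0.216)*(0.754) = -0.15424.
  denominator = (1)^2 + (0.011)^2 + (-0.216)^2 + (0.754)^2 = 1.615293.
  rho(1) = -0.15424 / 1.615293 = -0.0955.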